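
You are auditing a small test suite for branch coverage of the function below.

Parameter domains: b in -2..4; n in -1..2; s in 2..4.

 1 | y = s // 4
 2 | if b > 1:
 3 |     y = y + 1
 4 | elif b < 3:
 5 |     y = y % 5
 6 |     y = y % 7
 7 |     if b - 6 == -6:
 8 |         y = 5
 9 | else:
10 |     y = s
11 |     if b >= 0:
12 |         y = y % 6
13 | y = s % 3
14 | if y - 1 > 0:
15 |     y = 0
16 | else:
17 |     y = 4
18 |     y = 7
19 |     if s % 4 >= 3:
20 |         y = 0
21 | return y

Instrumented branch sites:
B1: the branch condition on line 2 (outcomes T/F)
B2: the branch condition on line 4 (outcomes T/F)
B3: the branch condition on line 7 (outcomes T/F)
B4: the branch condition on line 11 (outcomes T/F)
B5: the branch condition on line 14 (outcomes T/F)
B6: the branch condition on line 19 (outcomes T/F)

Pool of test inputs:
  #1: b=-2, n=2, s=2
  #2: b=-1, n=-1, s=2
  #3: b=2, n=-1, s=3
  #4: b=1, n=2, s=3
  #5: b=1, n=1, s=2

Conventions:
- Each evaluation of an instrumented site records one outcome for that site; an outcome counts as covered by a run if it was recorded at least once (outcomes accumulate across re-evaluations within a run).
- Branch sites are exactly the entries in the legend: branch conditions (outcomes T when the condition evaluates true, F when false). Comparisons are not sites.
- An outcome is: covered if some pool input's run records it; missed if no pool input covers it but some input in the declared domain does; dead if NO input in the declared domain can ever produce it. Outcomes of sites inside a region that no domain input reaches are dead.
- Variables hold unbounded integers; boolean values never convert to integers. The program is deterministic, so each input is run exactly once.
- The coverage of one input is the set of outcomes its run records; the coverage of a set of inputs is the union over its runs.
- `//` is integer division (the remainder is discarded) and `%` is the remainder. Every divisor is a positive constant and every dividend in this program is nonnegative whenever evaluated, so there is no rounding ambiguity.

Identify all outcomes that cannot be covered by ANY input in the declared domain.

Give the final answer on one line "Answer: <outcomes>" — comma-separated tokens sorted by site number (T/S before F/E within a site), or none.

running all 84 domain inputs and tallying outcomes:
  B2=F: never recorded by any domain input -> dead
  B4=T: never recorded by any domain input -> dead
  B4=F: never recorded by any domain input -> dead
  reachable outcomes have witnesses, e.g. B1=T (e.g. b=2, n=-1, s=2), B1=F (e.g. b=-2, n=-1, s=2), B2=T (e.g. b=-2, n=-1, s=2), B3=T (e.g. b=0, n=-1, s=2)

Answer: B2=F, B4=T, B4=F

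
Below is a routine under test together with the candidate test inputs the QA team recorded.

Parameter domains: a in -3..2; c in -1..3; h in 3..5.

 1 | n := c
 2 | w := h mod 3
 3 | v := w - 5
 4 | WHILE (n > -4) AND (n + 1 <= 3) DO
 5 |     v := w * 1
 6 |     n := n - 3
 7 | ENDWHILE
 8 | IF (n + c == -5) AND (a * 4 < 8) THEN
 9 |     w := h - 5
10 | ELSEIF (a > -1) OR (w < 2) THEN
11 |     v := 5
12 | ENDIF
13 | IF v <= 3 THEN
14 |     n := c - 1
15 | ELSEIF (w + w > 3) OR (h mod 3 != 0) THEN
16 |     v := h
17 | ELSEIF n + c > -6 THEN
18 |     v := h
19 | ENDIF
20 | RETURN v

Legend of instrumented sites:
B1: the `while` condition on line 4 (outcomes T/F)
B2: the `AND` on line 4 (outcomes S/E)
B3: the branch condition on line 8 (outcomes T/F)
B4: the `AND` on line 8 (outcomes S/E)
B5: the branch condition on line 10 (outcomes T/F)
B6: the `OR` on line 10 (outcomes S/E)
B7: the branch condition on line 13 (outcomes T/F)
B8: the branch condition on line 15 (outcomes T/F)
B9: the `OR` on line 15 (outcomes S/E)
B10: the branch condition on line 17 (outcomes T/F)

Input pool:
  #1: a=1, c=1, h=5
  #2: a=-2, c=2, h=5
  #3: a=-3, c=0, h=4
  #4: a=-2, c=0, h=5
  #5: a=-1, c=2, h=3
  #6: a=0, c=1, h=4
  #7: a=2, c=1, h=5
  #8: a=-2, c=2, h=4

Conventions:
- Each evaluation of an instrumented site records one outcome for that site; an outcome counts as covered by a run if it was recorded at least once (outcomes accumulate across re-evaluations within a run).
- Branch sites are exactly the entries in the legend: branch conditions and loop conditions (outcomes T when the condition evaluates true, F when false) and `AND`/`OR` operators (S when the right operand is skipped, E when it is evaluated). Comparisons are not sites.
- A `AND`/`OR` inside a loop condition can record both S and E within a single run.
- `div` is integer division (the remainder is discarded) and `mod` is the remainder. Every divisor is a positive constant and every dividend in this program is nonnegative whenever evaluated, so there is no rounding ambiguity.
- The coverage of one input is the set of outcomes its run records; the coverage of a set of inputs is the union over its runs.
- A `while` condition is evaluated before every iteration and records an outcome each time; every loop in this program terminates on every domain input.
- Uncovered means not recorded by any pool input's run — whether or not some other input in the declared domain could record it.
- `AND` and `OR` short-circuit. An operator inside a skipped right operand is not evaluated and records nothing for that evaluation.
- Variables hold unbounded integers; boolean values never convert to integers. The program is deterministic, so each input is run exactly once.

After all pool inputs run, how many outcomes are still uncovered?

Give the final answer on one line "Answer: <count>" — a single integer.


input #1, a=1, c=1, h=5: outcomes B1=T, B1=F, B2=S, B2=E, B3=F, B4=S, B5=T, B6=S, B7=F, B8=T, B9=S
input #2, a=-2, c=2, h=5: outcomes B1=T, B1=F, B2=S, B2=E, B3=F, B4=S, B5=F, B6=E, B7=T
input #3, a=-3, c=0, h=4: outcomes B1=T, B1=F, B2=S, B2=E, B3=F, B4=S, B5=T, B6=E, B7=F, B8=T, B9=E
input #4, a=-2, c=0, h=5: outcomes B1=T, B1=F, B2=S, B2=E, B3=F, B4=S, B5=F, B6=E, B7=T
input #5, a=-1, c=2, h=3: outcomes B1=T, B1=F, B2=S, B2=E, B3=F, B4=S, B5=T, B6=E, B7=F, B8=F, B9=E, B10=T
input #6, a=0, c=1, h=4: outcomes B1=T, B1=F, B2=S, B2=E, B3=F, B4=S, B5=T, B6=S, B7=F, B8=T, B9=E
input #7, a=2, c=1, h=5: outcomes B1=T, B1=F, B2=S, B2=E, B3=F, B4=S, B5=T, B6=S, B7=F, B8=T, B9=S
input #8, a=-2, c=2, h=4: outcomes B1=T, B1=F, B2=S, B2=E, B3=F, B4=S, B5=T, B6=E, B7=F, B8=T, B9=E
union over the pool: B1=T, B1=F, B2=S, B2=E, B3=F, B4=S, B5=T, B5=F, B6=S, B6=E, B7=T, B7=F, B8=T, B8=F, B9=S, B9=E, B10=T
uncovered (3 of 20): B3=T, B4=E, B10=F
Answer: 3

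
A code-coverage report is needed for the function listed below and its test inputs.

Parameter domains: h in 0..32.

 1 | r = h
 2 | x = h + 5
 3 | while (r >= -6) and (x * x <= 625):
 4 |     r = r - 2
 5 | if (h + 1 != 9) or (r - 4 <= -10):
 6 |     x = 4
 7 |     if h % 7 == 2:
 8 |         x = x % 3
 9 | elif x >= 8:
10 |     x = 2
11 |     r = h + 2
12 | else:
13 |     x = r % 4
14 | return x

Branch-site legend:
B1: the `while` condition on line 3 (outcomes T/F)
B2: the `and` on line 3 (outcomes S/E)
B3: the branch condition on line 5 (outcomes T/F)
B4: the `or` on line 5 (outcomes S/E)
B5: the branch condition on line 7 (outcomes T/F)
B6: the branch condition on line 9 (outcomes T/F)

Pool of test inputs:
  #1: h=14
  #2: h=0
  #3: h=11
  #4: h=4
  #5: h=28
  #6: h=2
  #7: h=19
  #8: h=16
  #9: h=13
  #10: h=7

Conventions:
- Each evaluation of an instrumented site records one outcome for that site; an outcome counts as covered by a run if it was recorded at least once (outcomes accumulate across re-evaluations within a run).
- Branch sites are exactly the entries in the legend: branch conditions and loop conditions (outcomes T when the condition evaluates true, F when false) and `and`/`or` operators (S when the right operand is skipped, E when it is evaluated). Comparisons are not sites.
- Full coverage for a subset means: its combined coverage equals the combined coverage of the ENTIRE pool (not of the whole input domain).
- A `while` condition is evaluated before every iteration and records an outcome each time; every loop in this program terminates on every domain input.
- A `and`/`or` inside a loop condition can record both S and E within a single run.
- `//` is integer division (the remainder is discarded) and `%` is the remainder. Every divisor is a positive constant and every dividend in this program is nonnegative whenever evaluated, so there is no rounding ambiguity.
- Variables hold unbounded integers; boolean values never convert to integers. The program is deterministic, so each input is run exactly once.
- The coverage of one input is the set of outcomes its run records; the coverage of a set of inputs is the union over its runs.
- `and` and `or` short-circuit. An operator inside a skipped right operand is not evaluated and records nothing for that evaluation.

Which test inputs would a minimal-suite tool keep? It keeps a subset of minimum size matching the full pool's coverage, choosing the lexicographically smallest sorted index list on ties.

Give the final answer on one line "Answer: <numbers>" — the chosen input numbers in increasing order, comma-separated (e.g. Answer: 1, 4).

run #1 (h=14) runs B2->E, B1->T, B2->E, B1->T, B2->E, B1->T, B2->E, B1->T, B2->E, B1->T, B2->E, B1->T, B2->E, B1->T, ...; records B1=T, B1=F, B2=S, B2=E, B3=T, B4=S, B5=F
run #2 (h=0) runs B2->E, B1->T, B2->E, B1->T, B2->E, B1->T, B2->E, B1->T, B2->S, B1->F, B4->S, B3->T, B5->F; records B1=T, B1=F, B2=S, B2=E, B3=T, B4=S, B5=F
run #3 (h=11) runs B2->E, B1->T, B2->E, B1->T, B2->E, B1->T, B2->E, B1->T, B2->E, B1->T, B2->E, B1->T, B2->E, B1->T, ...; records B1=T, B1=F, B2=S, B2=E, B3=T, B4=S, B5=F
run #4 (h=4) runs B2->E, B1->T, B2->E, B1->T, B2->E, B1->T, B2->E, B1->T, B2->E, B1->T, B2->E, B1->T, B2->S, B1->F, ...; records B1=T, B1=F, B2=S, B2=E, B3=T, B4=S, B5=F
run #5 (h=28) runs B2->E, B1->F, B4->S, B3->T, B5->F; records B1=F, B2=E, B3=T, B4=S, B5=F
run #6 (h=2) runs B2->E, B1->T, B2->E, B1->T, B2->E, B1->T, B2->E, B1->T, B2->E, B1->T, B2->S, B1->F, B4->S, B3->T, ...; records B1=T, B1=F, B2=S, B2=E, B3=T, B4=S, B5=T
run #7 (h=19) runs B2->E, B1->T, B2->E, B1->T, B2->E, B1->T, B2->E, B1->T, B2->E, B1->T, B2->E, B1->T, B2->E, B1->T, ...; records B1=T, B1=F, B2=S, B2=E, B3=T, B4=S, B5=F
run #8 (h=16) runs B2->E, B1->T, B2->E, B1->T, B2->E, B1->T, B2->E, B1->T, B2->E, B1->T, B2->E, B1->T, B2->E, B1->T, ...; records B1=T, B1=F, B2=S, B2=E, B3=T, B4=S, B5=T
run #9 (h=13) runs B2->E, B1->T, B2->E, B1->T, B2->E, B1->T, B2->E, B1->T, B2->E, B1->T, B2->E, B1->T, B2->E, B1->T, ...; records B1=T, B1=F, B2=S, B2=E, B3=T, B4=S, B5=F
run #10 (h=7) runs B2->E, B1->T, B2->E, B1->T, B2->E, B1->T, B2->E, B1->T, B2->E, B1->T, B2->E, B1->T, B2->E, B1->T, ...; records B1=T, B1=F, B2=S, B2=E, B3=T, B4=S, B5=F
together the pool reaches 8 outcomes: B1=T, B1=F, B2=S, B2=E, B3=T, B4=S, B5=T, B5=F
size 1 is not enough: best union over all size-1 subsets is 7/8
at size 2, {1, 6} reaches all 8 outcomes; every lexicographically earlier size-2 subset fails

Answer: 1, 6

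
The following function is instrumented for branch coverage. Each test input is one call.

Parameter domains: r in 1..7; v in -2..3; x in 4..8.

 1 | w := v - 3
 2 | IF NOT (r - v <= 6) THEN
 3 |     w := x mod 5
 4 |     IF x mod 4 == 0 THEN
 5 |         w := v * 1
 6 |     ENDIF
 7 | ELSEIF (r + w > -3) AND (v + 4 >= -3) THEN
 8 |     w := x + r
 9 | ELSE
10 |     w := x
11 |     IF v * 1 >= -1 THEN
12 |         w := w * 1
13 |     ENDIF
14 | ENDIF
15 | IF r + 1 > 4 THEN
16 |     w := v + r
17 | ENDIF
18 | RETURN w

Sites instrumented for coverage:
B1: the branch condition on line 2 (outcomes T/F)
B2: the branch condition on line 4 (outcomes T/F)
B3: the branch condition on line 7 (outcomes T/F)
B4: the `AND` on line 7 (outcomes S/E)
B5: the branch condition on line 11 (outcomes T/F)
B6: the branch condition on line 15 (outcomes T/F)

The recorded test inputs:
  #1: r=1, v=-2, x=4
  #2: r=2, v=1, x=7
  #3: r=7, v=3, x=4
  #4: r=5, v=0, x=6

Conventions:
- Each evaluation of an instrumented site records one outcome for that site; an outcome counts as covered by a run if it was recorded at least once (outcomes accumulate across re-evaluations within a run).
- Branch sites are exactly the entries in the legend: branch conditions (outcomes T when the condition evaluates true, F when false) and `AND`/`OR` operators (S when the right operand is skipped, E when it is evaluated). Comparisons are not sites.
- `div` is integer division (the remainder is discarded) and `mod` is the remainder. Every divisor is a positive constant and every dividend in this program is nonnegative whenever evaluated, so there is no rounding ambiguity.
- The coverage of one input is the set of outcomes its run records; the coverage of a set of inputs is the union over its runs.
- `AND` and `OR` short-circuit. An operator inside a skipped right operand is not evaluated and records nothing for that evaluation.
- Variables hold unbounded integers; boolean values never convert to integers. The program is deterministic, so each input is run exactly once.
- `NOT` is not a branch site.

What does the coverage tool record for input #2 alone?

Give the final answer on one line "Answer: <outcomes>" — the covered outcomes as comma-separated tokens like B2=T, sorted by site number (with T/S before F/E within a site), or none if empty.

Simulating input #2 (r=2, v=1, x=7) step by step:
  B1->F, B4->E, B3->T, B6->F
distinct outcomes covered: B1=F, B3=T, B4=E, B6=F

Answer: B1=F, B3=T, B4=E, B6=F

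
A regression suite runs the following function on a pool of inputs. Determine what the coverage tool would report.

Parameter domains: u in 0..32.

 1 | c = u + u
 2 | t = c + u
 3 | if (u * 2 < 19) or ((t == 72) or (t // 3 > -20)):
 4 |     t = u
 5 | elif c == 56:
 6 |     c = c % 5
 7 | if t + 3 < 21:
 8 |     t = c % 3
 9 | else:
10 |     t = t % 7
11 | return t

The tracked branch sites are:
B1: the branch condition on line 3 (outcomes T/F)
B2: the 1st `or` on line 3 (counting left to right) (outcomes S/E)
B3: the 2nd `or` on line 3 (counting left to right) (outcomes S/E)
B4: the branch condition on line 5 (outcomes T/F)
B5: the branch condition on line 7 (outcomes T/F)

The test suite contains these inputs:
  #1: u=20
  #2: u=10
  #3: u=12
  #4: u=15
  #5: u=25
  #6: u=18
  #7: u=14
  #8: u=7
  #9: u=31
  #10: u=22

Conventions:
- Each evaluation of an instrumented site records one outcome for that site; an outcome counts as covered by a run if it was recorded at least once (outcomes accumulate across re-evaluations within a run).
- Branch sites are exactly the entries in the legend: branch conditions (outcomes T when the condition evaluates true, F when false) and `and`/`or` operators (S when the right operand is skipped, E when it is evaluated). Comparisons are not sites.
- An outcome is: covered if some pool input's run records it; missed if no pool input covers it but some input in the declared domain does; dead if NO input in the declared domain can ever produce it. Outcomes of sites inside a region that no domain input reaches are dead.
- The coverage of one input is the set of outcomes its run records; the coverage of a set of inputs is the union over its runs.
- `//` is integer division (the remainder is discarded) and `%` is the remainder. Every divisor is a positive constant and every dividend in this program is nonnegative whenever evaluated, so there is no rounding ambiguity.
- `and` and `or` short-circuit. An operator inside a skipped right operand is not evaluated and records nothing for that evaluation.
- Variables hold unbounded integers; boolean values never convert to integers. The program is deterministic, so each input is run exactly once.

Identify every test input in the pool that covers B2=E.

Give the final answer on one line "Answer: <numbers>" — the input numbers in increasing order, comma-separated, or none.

input #1 (u=20): covers B2=E
input #2 (u=10): covers B2=E
input #3 (u=12): covers B2=E
input #4 (u=15): covers B2=E
input #5 (u=25): covers B2=E
input #6 (u=18): covers B2=E
input #7 (u=14): covers B2=E
input #8 (u=7): misses B2=E
input #9 (u=31): covers B2=E
input #10 (u=22): covers B2=E

Answer: 1, 2, 3, 4, 5, 6, 7, 9, 10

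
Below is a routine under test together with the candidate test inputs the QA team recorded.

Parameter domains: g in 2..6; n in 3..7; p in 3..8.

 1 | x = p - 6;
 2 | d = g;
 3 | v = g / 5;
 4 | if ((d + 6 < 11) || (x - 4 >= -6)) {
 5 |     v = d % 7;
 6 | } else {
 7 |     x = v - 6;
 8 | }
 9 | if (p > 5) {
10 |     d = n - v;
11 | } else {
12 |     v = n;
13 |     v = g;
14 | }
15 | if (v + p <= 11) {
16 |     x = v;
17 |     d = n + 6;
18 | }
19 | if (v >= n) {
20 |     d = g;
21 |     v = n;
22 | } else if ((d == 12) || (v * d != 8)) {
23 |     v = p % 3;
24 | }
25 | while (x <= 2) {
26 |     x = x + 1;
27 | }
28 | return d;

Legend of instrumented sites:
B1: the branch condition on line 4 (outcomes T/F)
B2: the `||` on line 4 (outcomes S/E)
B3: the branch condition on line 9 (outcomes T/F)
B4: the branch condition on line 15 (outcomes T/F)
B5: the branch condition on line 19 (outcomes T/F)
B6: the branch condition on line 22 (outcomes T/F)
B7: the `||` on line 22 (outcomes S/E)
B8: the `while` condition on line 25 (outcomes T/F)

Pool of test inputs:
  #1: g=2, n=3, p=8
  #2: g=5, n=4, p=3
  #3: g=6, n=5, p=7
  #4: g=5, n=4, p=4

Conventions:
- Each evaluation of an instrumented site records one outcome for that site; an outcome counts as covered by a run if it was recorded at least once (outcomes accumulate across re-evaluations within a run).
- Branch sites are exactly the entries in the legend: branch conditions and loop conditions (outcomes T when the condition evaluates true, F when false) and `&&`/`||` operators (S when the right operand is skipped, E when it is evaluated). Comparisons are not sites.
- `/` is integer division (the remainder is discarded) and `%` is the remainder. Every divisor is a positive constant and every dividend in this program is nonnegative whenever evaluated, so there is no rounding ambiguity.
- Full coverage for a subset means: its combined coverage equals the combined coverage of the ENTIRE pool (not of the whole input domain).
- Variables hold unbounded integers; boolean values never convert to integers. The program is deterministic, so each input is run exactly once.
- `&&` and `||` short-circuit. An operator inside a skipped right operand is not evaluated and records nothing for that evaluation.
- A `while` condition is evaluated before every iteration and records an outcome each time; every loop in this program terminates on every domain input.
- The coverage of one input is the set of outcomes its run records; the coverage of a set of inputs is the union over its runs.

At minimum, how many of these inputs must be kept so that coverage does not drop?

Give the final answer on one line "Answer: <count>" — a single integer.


run #1 (g=2, n=3, p=8) runs B2->S, B1->T, B3->T, B4->T, B5->F, B7->E, B6->T, B8->T, B8->F; records B1=T, B2=S, B3=T, B4=T, B5=F, B6=T, B7=E, B8=T, B8=F
run #2 (g=5, n=4, p=3) runs B2->E, B1->F, B3->F, B4->T, B5->T, B8->F; records B1=F, B2=E, B3=F, B4=T, B5=T, B8=F
run #3 (g=6, n=5, p=7) runs B2->E, B1->T, B3->T, B4->F, B5->T, B8->T, B8->T, B8->F; records B1=T, B2=E, B3=T, B4=F, B5=T, B8=T, B8=F
run #4 (g=5, n=4, p=4) runs B2->E, B1->T, B3->F, B4->T, B5->T, B8->F; records B1=T, B2=E, B3=F, B4=T, B5=T, B8=F
together the pool reaches 14 outcomes: B1=T, B1=F, B2=S, B2=E, B3=T, B3=F, B4=T, B4=F, B5=T, B5=F, B6=T, B7=E, B8=T, B8=F
size 1 is not enough: best union over all size-1 subsets is 9/14
size 2 is not enough: best union over all size-2 subsets is 13/14
inputs {1, 2, 3} (size 3) cover everything; no size-3 subset with a lexicographically smaller index list covers all 14
Answer: 3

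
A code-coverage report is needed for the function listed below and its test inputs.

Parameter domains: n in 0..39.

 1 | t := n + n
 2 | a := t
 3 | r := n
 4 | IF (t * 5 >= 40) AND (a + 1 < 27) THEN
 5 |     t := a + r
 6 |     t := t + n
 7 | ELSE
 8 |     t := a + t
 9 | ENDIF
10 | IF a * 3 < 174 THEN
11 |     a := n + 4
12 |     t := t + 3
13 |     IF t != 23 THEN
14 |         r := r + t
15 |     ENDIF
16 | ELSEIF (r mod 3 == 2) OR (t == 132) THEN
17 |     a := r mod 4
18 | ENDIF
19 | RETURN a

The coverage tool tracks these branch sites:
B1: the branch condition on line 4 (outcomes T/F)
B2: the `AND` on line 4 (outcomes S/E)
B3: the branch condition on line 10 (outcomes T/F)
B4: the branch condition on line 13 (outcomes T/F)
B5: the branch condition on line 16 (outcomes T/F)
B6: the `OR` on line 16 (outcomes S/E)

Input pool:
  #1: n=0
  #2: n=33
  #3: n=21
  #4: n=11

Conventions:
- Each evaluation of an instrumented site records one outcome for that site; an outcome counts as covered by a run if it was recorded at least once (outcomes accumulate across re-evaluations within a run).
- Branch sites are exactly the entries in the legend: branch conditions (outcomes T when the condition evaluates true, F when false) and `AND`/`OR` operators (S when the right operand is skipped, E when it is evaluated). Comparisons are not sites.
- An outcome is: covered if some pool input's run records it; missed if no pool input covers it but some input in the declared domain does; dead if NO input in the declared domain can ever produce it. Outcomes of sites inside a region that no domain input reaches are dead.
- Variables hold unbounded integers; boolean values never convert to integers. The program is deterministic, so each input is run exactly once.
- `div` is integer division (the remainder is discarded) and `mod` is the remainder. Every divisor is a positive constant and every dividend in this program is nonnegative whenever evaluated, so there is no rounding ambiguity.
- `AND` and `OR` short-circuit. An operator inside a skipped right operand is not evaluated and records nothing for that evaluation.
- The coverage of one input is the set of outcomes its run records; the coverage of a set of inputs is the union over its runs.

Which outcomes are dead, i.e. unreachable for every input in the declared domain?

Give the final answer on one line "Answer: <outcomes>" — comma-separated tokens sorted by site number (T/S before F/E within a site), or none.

sweeping the full domain (40 inputs) for each outcome:
  reachable outcomes have witnesses, e.g. B1=T (e.g. n=4), B1=F (e.g. n=0), B2=S (e.g. n=0), B2=E (e.g. n=4)

Answer: none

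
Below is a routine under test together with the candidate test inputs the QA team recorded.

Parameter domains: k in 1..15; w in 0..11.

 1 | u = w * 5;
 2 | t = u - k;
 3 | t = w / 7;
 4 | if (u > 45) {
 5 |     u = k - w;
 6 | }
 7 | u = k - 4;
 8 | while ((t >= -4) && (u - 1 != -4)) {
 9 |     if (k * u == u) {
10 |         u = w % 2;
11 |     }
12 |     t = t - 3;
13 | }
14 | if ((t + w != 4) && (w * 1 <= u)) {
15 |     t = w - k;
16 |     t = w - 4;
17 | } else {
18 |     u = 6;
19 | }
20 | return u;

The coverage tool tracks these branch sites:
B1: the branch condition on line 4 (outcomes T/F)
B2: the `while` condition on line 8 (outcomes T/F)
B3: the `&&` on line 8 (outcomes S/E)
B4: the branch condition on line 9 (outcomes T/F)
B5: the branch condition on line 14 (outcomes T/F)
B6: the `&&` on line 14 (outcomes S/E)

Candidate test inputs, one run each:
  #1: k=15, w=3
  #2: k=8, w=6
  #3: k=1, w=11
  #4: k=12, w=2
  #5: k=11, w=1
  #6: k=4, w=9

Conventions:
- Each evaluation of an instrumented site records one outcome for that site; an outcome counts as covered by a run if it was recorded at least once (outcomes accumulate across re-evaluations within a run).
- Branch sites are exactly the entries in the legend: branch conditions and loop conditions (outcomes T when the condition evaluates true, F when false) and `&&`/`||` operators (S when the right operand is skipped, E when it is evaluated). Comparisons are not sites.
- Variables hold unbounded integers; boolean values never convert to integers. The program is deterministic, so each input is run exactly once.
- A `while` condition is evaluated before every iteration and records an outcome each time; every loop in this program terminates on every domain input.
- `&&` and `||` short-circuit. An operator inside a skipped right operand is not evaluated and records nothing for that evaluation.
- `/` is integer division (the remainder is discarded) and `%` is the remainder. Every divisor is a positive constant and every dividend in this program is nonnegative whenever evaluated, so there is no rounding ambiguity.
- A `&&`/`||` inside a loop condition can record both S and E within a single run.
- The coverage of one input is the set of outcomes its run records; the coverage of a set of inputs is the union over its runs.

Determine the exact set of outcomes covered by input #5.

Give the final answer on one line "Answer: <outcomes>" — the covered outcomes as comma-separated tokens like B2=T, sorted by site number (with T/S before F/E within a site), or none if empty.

Event log for input #5 (k=11, w=1):
  B1->F, B3->E, B2->T, B4->F, B3->E, B2->T, B4->F, B3->S, B2->F, B6->E
  B5->T
collecting distinct outcomes: B1=F, B2=T, B2=F, B3=S, B3=E, B4=F, B5=T, B6=E

Answer: B1=F, B2=T, B2=F, B3=S, B3=E, B4=F, B5=T, B6=E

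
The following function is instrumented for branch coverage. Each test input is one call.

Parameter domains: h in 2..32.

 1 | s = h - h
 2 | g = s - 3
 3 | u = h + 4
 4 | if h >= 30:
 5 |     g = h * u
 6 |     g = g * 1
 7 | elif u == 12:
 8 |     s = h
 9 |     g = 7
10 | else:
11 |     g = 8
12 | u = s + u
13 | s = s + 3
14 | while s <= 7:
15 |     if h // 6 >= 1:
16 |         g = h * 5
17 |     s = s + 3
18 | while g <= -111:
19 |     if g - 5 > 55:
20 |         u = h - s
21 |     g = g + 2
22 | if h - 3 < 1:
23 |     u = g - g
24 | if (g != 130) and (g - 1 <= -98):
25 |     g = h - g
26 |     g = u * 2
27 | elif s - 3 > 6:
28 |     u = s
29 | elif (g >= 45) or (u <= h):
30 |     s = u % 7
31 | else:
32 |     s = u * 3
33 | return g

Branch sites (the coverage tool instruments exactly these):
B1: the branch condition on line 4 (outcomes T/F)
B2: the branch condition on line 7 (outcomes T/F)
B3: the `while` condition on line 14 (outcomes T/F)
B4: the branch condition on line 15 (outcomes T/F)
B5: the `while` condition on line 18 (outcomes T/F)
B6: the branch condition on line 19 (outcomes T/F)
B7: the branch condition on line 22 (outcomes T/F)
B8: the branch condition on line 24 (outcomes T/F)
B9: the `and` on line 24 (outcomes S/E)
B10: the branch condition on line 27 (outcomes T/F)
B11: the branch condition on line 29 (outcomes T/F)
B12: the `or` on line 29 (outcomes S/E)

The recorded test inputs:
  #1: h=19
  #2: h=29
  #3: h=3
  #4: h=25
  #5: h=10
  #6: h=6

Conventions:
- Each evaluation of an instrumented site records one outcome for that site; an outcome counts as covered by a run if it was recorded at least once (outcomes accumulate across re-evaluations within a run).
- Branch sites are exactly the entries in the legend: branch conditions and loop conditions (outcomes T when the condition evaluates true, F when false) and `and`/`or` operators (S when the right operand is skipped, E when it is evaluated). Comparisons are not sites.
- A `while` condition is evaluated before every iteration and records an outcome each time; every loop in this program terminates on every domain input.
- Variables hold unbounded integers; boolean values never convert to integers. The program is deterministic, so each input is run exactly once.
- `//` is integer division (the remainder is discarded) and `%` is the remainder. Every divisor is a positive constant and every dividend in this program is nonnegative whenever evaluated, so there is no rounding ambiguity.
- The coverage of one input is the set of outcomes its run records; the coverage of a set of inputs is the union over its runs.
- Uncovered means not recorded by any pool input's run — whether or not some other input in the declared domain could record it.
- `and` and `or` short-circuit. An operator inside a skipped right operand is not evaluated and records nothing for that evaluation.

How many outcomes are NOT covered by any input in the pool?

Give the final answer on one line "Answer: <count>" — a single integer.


#1 (h=19) -> covered: B1=F, B2=F, B3=T, B3=F, B4=T, B5=F, B7=F, B8=F, B9=E, B10=F, B11=T, B12=S
#2 (h=29) -> covered: B1=F, B2=F, B3=T, B3=F, B4=T, B5=F, B7=F, B8=F, B9=E, B10=F, B11=T, B12=S
#3 (h=3) -> covered: B1=F, B2=F, B3=T, B3=F, B4=F, B5=F, B7=T, B8=F, B9=E, B10=F, B11=T, B12=E
#4 (h=25) -> covered: B1=F, B2=F, B3=T, B3=F, B4=T, B5=F, B7=F, B8=F, B9=E, B10=F, B11=T, B12=S
#5 (h=10) -> covered: B1=F, B2=F, B3=T, B3=F, B4=T, B5=F, B7=F, B8=F, B9=E, B10=F, B11=T, B12=S
#6 (h=6) -> covered: B1=F, B2=F, B3=T, B3=F, B4=T, B5=F, B7=F, B8=F, B9=E, B10=F, B11=F, B12=E
union over the pool: B1=F, B2=F, B3=T, B3=F, B4=T, B4=F, B5=F, B7=T, B7=F, B8=F, B9=E, B10=F, B11=T, B11=F, B12=S, B12=E
uncovered (8 of 24): B1=T, B2=T, B5=T, B6=T, B6=F, B8=T, B9=S, B10=T
Answer: 8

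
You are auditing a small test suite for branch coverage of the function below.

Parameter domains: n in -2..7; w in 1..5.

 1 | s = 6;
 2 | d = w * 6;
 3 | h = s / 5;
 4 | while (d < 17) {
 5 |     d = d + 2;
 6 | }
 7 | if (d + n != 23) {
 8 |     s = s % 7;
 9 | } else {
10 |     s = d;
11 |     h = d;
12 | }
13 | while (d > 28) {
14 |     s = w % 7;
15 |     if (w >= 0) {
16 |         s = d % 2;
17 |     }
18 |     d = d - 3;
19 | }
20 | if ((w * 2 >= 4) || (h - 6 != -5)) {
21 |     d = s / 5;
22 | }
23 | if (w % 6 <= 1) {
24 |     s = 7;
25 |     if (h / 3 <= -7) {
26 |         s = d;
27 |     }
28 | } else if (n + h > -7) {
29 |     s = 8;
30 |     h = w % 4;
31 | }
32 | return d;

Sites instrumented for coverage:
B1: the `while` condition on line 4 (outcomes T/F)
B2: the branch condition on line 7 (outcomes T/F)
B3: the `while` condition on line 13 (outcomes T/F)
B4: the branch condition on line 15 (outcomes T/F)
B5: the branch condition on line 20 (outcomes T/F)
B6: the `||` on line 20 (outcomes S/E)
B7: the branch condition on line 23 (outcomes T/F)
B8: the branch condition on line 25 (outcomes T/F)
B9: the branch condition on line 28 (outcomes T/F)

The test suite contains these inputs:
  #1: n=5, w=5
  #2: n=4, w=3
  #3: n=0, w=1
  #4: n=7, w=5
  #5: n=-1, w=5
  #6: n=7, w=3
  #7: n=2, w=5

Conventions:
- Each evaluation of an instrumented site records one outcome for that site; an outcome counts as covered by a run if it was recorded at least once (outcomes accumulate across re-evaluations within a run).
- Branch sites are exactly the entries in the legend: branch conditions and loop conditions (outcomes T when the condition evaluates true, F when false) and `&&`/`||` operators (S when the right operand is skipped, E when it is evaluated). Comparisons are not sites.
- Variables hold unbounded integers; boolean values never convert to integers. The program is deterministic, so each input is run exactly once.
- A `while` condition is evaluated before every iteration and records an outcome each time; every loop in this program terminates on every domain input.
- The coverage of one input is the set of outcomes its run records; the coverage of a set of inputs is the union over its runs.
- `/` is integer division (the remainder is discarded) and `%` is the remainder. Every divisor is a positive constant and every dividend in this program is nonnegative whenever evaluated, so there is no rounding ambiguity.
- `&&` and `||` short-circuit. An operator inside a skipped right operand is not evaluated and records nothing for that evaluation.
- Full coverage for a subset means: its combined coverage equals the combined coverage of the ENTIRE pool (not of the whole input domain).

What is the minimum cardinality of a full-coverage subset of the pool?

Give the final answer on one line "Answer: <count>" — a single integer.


#1 (n=5, w=5) -> B1->F, B2->T, B3->T, B4->T, B3->F, B6->S, B5->T, B7->F, B9->T; covered: B1=F, B2=T, B3=T, B3=F, B4=T, B5=T, B6=S, B7=F, B9=T
#2 (n=4, w=3) -> B1->F, B2->T, B3->F, B6->S, B5->T, B7->F, B9->T; covered: B1=F, B2=T, B3=F, B5=T, B6=S, B7=F, B9=T
#3 (n=0, w=1) -> B1->T, B1->T, B1->T, B1->T, B1->T, B1->T, B1->F, B2->T, B3->F, B6->E, B5->F, B7->T, B8->F; covered: B1=T, B1=F, B2=T, B3=F, B5=F, B6=E, B7=T, B8=F
#4 (n=7, w=5) -> B1->F, B2->T, B3->T, B4->T, B3->F, B6->S, B5->T, B7->F, B9->T; covered: B1=F, B2=T, B3=T, B3=F, B4=T, B5=T, B6=S, B7=F, B9=T
#5 (n=-1, w=5) -> B1->F, B2->T, B3->T, B4->T, B3->F, B6->S, B5->T, B7->F, B9->T; covered: B1=F, B2=T, B3=T, B3=F, B4=T, B5=T, B6=S, B7=F, B9=T
#6 (n=7, w=3) -> B1->F, B2->T, B3->F, B6->S, B5->T, B7->F, B9->T; covered: B1=F, B2=T, B3=F, B5=T, B6=S, B7=F, B9=T
#7 (n=2, w=5) -> B1->F, B2->T, B3->T, B4->T, B3->F, B6->S, B5->T, B7->F, B9->T; covered: B1=F, B2=T, B3=T, B3=F, B4=T, B5=T, B6=S, B7=F, B9=T
pool-wide coverage (14 outcomes): B1=T, B1=F, B2=T, B3=T, B3=F, B4=T, B5=T, B5=F, B6=S, B6=E, B7=T, B7=F, B8=F, B9=T
checked all size-1 subsets: none covers 14 outcomes (max 9/14)
inputs {1, 3} (size 2) cover everything; no size-2 subset with a lexicographically smaller index list covers all 14
Answer: 2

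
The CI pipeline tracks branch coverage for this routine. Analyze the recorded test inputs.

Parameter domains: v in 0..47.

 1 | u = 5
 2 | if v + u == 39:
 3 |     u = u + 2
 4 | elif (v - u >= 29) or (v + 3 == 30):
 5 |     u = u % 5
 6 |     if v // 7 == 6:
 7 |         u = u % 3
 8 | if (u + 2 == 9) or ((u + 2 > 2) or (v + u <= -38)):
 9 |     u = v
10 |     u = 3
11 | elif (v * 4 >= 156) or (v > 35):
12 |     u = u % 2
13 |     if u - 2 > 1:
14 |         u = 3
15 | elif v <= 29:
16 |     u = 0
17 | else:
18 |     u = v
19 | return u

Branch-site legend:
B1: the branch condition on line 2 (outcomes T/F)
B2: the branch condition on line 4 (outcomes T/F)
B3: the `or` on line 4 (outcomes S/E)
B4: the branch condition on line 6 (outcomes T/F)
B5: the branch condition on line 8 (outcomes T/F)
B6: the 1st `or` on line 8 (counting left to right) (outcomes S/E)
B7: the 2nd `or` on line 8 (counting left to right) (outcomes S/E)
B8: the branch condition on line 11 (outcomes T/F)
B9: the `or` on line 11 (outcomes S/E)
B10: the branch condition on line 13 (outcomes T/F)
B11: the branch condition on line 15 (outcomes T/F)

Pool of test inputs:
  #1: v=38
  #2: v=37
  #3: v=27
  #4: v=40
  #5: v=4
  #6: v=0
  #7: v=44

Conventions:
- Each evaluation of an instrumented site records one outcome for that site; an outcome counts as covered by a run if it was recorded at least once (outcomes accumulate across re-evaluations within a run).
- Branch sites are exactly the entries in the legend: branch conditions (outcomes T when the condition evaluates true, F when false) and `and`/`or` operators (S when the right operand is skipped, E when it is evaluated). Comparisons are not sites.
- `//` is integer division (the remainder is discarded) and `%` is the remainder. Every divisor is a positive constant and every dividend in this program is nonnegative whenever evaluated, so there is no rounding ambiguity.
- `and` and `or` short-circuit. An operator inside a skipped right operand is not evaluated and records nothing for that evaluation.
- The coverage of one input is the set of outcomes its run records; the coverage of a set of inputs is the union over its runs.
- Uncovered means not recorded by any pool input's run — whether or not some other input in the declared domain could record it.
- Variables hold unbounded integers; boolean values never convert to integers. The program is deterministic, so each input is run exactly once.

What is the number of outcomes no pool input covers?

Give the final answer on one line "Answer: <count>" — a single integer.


run #1 (v=38) runs B1->F, B3->S, B2->T, B4->F, B6->E, B7->E, B5->F, B9->E, B8->T, B10->F; records B1=F, B2=T, B3=S, B4=F, B5=F, B6=E, B7=E, B8=T, B9=E, B10=F
run #2 (v=37) runs B1->F, B3->S, B2->T, B4->F, B6->E, B7->E, B5->F, B9->E, B8->T, B10->F; records B1=F, B2=T, B3=S, B4=F, B5=F, B6=E, B7=E, B8=T, B9=E, B10=F
run #3 (v=27) runs B1->F, B3->E, B2->T, B4->F, B6->E, B7->E, B5->F, B9->E, B8->F, B11->T; records B1=F, B2=T, B3=E, B4=F, B5=F, B6=E, B7=E, B8=F, B9=E, B11=T
run #4 (v=40) runs B1->F, B3->S, B2->T, B4->F, B6->E, B7->E, B5->F, B9->S, B8->T, B10->F; records B1=F, B2=T, B3=S, B4=F, B5=F, B6=E, B7=E, B8=T, B9=S, B10=F
run #5 (v=4) runs B1->F, B3->E, B2->F, B6->E, B7->S, B5->T; records B1=F, B2=F, B3=E, B5=T, B6=E, B7=S
run #6 (v=0) runs B1->F, B3->E, B2->F, B6->E, B7->S, B5->T; records B1=F, B2=F, B3=E, B5=T, B6=E, B7=S
run #7 (v=44) runs B1->F, B3->S, B2->T, B4->T, B6->E, B7->E, B5->F, B9->S, B8->T, B10->F; records B1=F, B2=T, B3=S, B4=T, B5=F, B6=E, B7=E, B8=T, B9=S, B10=F
union over the pool: B1=F, B2=T, B2=F, B3=S, B3=E, B4=T, B4=F, B5=T, B5=F, B6=E, B7=S, B7=E, B8=T, B8=F, B9=S, B9=E, B10=F, B11=T
uncovered (4 of 22): B1=T, B6=S, B10=T, B11=F
Answer: 4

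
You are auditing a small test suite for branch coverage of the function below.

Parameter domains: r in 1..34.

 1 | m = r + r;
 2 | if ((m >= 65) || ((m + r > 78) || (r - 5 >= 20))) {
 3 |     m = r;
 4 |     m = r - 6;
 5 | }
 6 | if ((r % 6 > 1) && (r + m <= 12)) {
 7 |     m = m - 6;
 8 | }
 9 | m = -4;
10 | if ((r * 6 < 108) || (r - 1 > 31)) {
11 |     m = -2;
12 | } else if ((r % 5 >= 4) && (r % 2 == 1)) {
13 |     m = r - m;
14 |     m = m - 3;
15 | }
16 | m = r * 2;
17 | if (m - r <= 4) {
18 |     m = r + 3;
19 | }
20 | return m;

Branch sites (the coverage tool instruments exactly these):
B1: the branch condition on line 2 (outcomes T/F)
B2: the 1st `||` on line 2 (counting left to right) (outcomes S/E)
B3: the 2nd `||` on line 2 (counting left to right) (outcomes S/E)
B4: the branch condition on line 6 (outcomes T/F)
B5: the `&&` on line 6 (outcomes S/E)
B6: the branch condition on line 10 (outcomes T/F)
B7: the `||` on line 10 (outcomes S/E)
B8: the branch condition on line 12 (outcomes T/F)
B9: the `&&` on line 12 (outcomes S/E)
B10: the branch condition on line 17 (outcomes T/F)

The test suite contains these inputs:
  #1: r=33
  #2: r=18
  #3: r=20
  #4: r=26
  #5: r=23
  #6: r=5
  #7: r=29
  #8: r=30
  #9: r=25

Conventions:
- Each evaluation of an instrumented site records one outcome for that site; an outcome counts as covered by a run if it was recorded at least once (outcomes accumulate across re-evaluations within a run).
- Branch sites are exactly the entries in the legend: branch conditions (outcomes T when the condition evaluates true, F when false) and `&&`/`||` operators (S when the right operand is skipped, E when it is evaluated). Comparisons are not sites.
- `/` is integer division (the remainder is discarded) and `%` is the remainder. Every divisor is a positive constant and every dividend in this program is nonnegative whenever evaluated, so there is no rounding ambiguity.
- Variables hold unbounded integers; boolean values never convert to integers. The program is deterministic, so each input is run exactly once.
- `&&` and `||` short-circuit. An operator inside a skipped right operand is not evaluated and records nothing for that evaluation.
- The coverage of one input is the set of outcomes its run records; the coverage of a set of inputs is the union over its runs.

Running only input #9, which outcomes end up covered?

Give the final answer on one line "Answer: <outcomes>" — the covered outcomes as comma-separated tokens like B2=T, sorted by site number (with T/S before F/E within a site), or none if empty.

Tracing the run of input #9 (r=25):
  B2->E, B3->E, B1->T, B5->S, B4->F, B7->E, B6->F, B9->S, B8->F, B10->F
deduplicating events, the covered set is: B1=T, B2=E, B3=E, B4=F, B5=S, B6=F, B7=E, B8=F, B9=S, B10=F

Answer: B1=T, B2=E, B3=E, B4=F, B5=S, B6=F, B7=E, B8=F, B9=S, B10=F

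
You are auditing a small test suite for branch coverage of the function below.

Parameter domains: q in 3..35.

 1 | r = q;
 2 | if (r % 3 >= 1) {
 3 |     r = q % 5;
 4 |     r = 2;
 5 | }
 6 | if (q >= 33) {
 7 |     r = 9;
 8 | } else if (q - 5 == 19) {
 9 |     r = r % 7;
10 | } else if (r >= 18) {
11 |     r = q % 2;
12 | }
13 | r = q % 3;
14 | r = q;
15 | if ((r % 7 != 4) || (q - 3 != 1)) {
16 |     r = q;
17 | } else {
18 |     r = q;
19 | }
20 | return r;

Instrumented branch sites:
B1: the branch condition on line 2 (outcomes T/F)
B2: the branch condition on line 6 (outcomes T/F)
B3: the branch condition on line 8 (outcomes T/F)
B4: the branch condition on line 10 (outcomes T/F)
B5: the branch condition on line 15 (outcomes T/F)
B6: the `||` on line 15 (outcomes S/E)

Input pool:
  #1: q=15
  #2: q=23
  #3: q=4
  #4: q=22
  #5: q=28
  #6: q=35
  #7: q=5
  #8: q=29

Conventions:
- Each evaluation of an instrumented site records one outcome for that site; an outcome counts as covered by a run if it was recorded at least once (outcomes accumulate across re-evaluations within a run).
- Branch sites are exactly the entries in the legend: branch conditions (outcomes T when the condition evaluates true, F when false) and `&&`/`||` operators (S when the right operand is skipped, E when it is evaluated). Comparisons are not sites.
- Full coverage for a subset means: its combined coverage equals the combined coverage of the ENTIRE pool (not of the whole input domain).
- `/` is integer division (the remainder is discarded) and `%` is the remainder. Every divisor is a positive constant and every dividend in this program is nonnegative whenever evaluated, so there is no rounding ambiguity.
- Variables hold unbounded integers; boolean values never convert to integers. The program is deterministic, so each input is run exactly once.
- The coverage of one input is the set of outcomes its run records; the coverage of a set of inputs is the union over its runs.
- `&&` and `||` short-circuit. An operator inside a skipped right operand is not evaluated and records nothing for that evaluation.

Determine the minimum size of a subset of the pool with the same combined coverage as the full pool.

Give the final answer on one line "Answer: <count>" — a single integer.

run #1 (q=15) runs B1->F, B2->F, B3->F, B4->F, B6->S, B5->T; records B1=F, B2=F, B3=F, B4=F, B5=T, B6=S
run #2 (q=23) runs B1->T, B2->F, B3->F, B4->F, B6->S, B5->T; records B1=T, B2=F, B3=F, B4=F, B5=T, B6=S
run #3 (q=4) runs B1->T, B2->F, B3->F, B4->F, B6->E, B5->F; records B1=T, B2=F, B3=F, B4=F, B5=F, B6=E
run #4 (q=22) runs B1->T, B2->F, B3->F, B4->F, B6->S, B5->T; records B1=T, B2=F, B3=F, B4=F, B5=T, B6=S
run #5 (q=28) runs B1->T, B2->F, B3->F, B4->F, B6->S, B5->T; records B1=T, B2=F, B3=F, B4=F, B5=T, B6=S
run #6 (q=35) runs B1->T, B2->T, B6->S, B5->T; records B1=T, B2=T, B5=T, B6=S
run #7 (q=5) runs B1->T, B2->F, B3->F, B4->F, B6->S, B5->T; records B1=T, B2=F, B3=F, B4=F, B5=T, B6=S
run #8 (q=29) runs B1->T, B2->F, B3->F, B4->F, B6->S, B5->T; records B1=T, B2=F, B3=F, B4=F, B5=T, B6=S
together the pool reaches 10 outcomes: B1=T, B1=F, B2=T, B2=F, B3=F, B4=F, B5=T, B5=F, B6=S, B6=E
checked all size-1 subsets: none covers 10 outcomes (max 6/10)
checked all size-2 subsets: none covers 10 outcomes (max 9/10)
the canonical winner is {1, 3, 6}: size 3, full 10-outcome coverage, earliest index list among size-3 covers

Answer: 3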